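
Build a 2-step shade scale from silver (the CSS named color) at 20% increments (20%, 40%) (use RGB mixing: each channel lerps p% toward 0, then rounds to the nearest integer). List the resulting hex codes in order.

#9a9a9a, #737373

CSS silver is rgb(192, 192, 192).
20%: (192 − 38.4 = 153.6→154, 192 − 38.4 = 153.6→154, 192 − 38.4 = 153.6→154) → #9a9a9a
40%: (192 − 76.8 = 115.2→115, 192 − 76.8 = 115.2→115, 192 − 76.8 = 115.2→115) → #737373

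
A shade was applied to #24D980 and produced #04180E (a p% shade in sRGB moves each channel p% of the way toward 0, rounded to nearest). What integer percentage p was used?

89%

#24D980 is rgb(36, 217, 128); #04180E is rgb(4, 24, 14).
On the G channel (widest range): 24 ≈ 217 + (p/100)(0 − 217), so p ≈ 100×(24 − 217)/(0 − 217) = -19300/-217 = 88.94.
p = 89 reproduces all three channels after rounding.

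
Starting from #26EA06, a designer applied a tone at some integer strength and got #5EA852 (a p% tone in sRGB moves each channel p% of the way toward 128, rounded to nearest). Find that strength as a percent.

#26EA06 is rgb(38, 234, 6); #5EA852 is rgb(94, 168, 82).
On the B channel (widest range): 82 ≈ 6 + (p/100)(128 − 6), so p ≈ 100×(82 − 6)/(128 − 6) = 7600/122 = 62.30.
p = 62 reproduces all three channels after rounding.

62%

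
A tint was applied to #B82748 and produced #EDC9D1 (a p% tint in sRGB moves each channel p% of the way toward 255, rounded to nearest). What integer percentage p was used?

#B82748 is rgb(184, 39, 72); #EDC9D1 is rgb(237, 201, 209).
On the G channel (widest range): 201 ≈ 39 + (p/100)(255 − 39), so p ≈ 100×(201 − 39)/(255 − 39) = 16200/216 = 75.00.
p = 75 reproduces all three channels after rounding.

75%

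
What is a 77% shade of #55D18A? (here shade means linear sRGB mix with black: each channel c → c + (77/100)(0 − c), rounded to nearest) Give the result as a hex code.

#143020

#55D18A is rgb(85, 209, 138).
Lerp each channel 77% toward 0:
  R: 85 + 0.77×(0−85) = 85 − 65.45 = 19.55 → 20
  G: 209 + 0.77×(0−209) = 209 − 160.93 = 48.07 → 48
  B: 138 + 0.77×(0−138) = 138 − 106.26 = 31.74 → 32
rgb(20, 48, 32) = #143020.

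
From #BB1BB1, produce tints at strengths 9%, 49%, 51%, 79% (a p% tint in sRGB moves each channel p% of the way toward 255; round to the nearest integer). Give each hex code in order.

#BB1BB1 is rgb(187, 27, 177).
9%: (187 + 6.12 = 193.12→193, 27 + 20.52 = 47.52→48, 177 + 7.02 = 184.02→184) → #C130B8
49%: (187 + 33.32 = 220.32→220, 27 + 111.72 = 138.72→139, 177 + 38.22 = 215.22→215) → #DC8BD7
51%: (187 + 34.68 = 221.68→222, 27 + 116.28 = 143.28→143, 177 + 39.78 = 216.78→217) → #DE8FD9
79%: (187 + 53.72 = 240.72→241, 27 + 180.12 = 207.12→207, 177 + 61.62 = 238.62→239) → #F1CFEF

#C130B8, #DC8BD7, #DE8FD9, #F1CFEF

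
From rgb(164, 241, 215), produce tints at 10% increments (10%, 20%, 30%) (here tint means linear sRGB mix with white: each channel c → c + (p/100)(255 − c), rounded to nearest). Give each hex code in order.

10%: (164 + 9.1 = 173.1→173, 241 + 1.4 = 242.4→242, 215 + 4 = 219→219) → #ADF2DB
20%: (164 + 18.2 = 182.2→182, 241 + 2.8 = 243.8→244, 215 + 8 = 223→223) → #B6F4DF
30%: (164 + 27.3 = 191.3→191, 241 + 4.2 = 245.2→245, 215 + 12 = 227→227) → #BFF5E3

#ADF2DB, #B6F4DF, #BFF5E3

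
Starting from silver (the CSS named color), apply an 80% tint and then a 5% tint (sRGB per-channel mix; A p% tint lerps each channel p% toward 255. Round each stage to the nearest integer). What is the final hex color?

CSS silver is rgb(192, 192, 192).
Per channel, c → c + 0.8(255 − c):
  R: 192 + 0.8×(255−192) = 192 + 50.4 = 242.4 → 242
  G: 192 + 0.8×(255−192) = 192 + 50.4 = 242.4 → 242
  B: 192 + 50.4 = 242.4 → 242
After the tint: rgb(242, 242, 242) = #F2F2F2.
A 5% tint moves each channel 5% toward 255:
  R: 242 + 0.05×(255−242) = 242 + 0.65 = 242.65 → 243
  G: 242 + 0.05×(255−242) = 242 + 0.65 = 242.65 → 243
  B: 242 + 0.05×(255−242) = 242 + 0.65 = 242.65 → 243
rgb(243, 243, 243) = #F3F3F3.

#F3F3F3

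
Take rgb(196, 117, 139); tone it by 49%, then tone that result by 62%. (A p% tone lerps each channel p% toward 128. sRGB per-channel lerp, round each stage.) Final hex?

Lerp each channel 49% toward 128:
  R: 196 + 0.49×(128−196) = 196 − 33.32 = 162.68 → 163
  G: 117 + 0.49×(128−117) = 117 + 5.39 = 122.39 → 122
  B: 139 − 5.39 = 133.61 → 134
After the tone: rgb(163, 122, 134) = #A37A86.
A 62% tone moves each channel 62% toward 128:
  R: 163 + 0.62×(128−163) = 163 − 21.7 = 141.3 → 141
  G: 122 + 3.72 = 125.72 → 126
  B: 134 − 3.72 = 130.28 → 130
rgb(141, 126, 130) = #8D7E82.

#8D7E82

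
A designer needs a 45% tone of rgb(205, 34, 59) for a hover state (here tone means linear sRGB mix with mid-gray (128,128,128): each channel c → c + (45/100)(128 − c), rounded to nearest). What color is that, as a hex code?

Per channel, c → c + 0.45(128 − c):
  R: 205 + 0.45×(128−205) = 205 − 34.65 = 170.35 → 170
  G: 34 + 42.3 = 76.3 → 76
  B: 59 + 31.05 = 90.05 → 90
rgb(170, 76, 90) = #AA4C5A.

#AA4C5A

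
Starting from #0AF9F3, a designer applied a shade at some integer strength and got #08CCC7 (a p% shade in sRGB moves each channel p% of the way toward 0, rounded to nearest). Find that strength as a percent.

#0AF9F3 is rgb(10, 249, 243); #08CCC7 is rgb(8, 204, 199).
On the G channel (widest range): 204 ≈ 249 + (p/100)(0 − 249), so p ≈ 100×(204 − 249)/(0 − 249) = -4500/-249 = 18.07.
p = 18 reproduces all three channels after rounding.

18%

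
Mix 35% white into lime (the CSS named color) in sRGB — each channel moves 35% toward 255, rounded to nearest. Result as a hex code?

#59FF59

CSS lime is rgb(0, 255, 0).
A 35% tint moves each channel 35% toward 255:
  R: 0 + 0.35×(255−0) = 0 + 89.25 = 89.25 → 89
  G: 255 + 0 = 255 → 255
  B: 0 + 0.35×(255−0) = 0 + 89.25 = 89.25 → 89
rgb(89, 255, 89) = #59FF59.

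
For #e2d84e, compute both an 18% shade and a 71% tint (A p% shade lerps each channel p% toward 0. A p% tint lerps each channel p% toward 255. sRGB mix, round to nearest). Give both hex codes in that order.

#e2d84e is rgb(226, 216, 78).
18% shade:
  R: 226 + 0.18×(0−226) = 226 − 40.68 = 185.32 → 185
  G: 216 + 0.18×(0−216) = 216 − 38.88 = 177.12 → 177
  B: 78 − 14.04 = 63.96 → 64
  → #b9b140
71% tint:
  R: 226 + 20.59 = 246.59 → 247
  G: 216 + 27.69 = 243.69 → 244
  B: 78 + 0.71×(255−78) = 78 + 125.67 = 203.67 → 204
  → #f7f4cc

#b9b140, #f7f4cc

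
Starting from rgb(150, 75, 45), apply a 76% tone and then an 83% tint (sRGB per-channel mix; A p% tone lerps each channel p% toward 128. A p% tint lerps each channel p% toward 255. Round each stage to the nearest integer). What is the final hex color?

#eae7e6

Lerp each channel 76% toward 128:
  R: 150 − 16.72 = 133.28 → 133
  G: 75 + 40.28 = 115.28 → 115
  B: 45 + 63.08 = 108.08 → 108
After the tone: rgb(133, 115, 108) = #85736c.
Per channel, c → c + 0.83(255 − c):
  R: 133 + 101.26 = 234.26 → 234
  G: 115 + 116.2 = 231.2 → 231
  B: 108 + 122.01 = 230.01 → 230
rgb(234, 231, 230) = #eae7e6.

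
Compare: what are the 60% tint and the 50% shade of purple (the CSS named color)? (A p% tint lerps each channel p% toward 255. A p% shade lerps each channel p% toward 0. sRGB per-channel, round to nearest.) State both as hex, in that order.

#CC99CC, #400040

CSS purple is rgb(128, 0, 128).
60% tint:
  R: 128 + 76.2 = 204.2 → 204
  G: 0 + 0.6×(255−0) = 0 + 153 = 153 → 153
  B: 128 + 0.6×(255−128) = 128 + 76.2 = 204.2 → 204
  → #CC99CC
50% shade:
  R: 128 + 0.5×(0−128) = 128 − 64 = 64 → 64
  G: 0 + 0 = 0 → 0
  B: 128 + 0.5×(0−128) = 128 − 64 = 64 → 64
  → #400040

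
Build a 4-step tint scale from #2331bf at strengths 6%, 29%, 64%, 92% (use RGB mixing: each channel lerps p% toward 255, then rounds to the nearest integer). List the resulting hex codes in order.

#2331bf is rgb(35, 49, 191).
6%: (35 + 13.2 = 48.2→48, 49 + 12.36 = 61.36→61, 191 + 3.84 = 194.84→195) → #303dc3
29%: (35 + 63.8 = 98.8→99, 49 + 59.74 = 108.74→109, 191 + 18.56 = 209.56→210) → #636dd2
64%: (35 + 140.8 = 175.8→176, 49 + 131.84 = 180.84→181, 191 + 40.96 = 231.96→232) → #b0b5e8
92%: (35 + 202.4 = 237.4→237, 49 + 189.52 = 238.52→239, 191 + 58.88 = 249.88→250) → #edeffa

#303dc3, #636dd2, #b0b5e8, #edeffa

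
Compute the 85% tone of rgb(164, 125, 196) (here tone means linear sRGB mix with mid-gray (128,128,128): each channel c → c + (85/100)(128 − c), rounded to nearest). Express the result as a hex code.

An 85% tone moves each channel 85% toward 128:
  R: 164 + 0.85×(128−164) = 164 − 30.6 = 133.4 → 133
  G: 125 + 2.55 = 127.55 → 128
  B: 196 − 57.8 = 138.2 → 138
rgb(133, 128, 138) = #85808A.

#85808A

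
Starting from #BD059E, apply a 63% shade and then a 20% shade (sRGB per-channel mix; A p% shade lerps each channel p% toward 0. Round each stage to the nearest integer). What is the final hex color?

#BD059E is rgb(189, 5, 158).
Lerp each channel 63% toward 0:
  R: 189 − 119.07 = 69.93 → 70
  G: 5 + 0.63×(0−5) = 5 − 3.15 = 1.85 → 2
  B: 158 + 0.63×(0−158) = 158 − 99.54 = 58.46 → 58
After the shade: rgb(70, 2, 58) = #46023A.
Per channel, c → c + 0.2(0 − c):
  R: 70 + 0.2×(0−70) = 70 − 14 = 56 → 56
  G: 2 − 0.4 = 1.6 → 2
  B: 58 − 11.6 = 46.4 → 46
rgb(56, 2, 46) = #38022E.

#38022E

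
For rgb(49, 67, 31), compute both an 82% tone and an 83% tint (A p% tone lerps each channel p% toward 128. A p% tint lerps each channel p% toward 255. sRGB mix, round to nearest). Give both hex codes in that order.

#72756F, #DCDFD9

82% tone:
  R: 49 + 64.78 = 113.78 → 114
  G: 67 + 0.82×(128−67) = 67 + 50.02 = 117.02 → 117
  B: 31 + 0.82×(128−31) = 31 + 79.54 = 110.54 → 111
  → #72756F
83% tint:
  R: 49 + 0.83×(255−49) = 49 + 170.98 = 219.98 → 220
  G: 67 + 156.04 = 223.04 → 223
  B: 31 + 0.83×(255−31) = 31 + 185.92 = 216.92 → 217
  → #DCDFD9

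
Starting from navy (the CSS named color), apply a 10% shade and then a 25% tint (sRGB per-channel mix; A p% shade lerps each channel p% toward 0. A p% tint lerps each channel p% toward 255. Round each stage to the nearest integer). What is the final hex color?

#404096

CSS navy is rgb(0, 0, 128).
A 10% shade moves each channel 10% toward 0:
  R: 0 + 0.1×(0−0) = 0 + 0 = 0 → 0
  G: 0 + 0 = 0 → 0
  B: 128 + 0.1×(0−128) = 128 − 12.8 = 115.2 → 115
After the shade: rgb(0, 0, 115) = #000073.
Lerp each channel 25% toward 255:
  R: 0 + 0.25×(255−0) = 0 + 63.75 = 63.75 → 64
  G: 0 + 0.25×(255−0) = 0 + 63.75 = 63.75 → 64
  B: 115 + 35 = 150 → 150
rgb(64, 64, 150) = #404096.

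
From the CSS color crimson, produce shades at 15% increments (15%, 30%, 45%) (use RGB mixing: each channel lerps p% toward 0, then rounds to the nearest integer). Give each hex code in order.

CSS crimson is rgb(220, 20, 60).
15%: (220 − 33 = 187→187, 20 − 3 = 17→17, 60 − 9 = 51→51) → #BB1133
30%: (220 − 66 = 154→154, 20 − 6 = 14→14, 60 − 18 = 42→42) → #9A0E2A
45%: (220 − 99 = 121→121, 20 − 9 = 11→11, 60 − 27 = 33→33) → #790B21

#BB1133, #9A0E2A, #790B21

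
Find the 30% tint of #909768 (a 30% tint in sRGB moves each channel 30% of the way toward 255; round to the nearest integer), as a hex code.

#B1B695

#909768 is rgb(144, 151, 104).
Per channel, c → c + 0.3(255 − c):
  R: 144 + 0.3×(255−144) = 144 + 33.3 = 177.3 → 177
  G: 151 + 0.3×(255−151) = 151 + 31.2 = 182.2 → 182
  B: 104 + 0.3×(255−104) = 104 + 45.3 = 149.3 → 149
rgb(177, 182, 149) = #B1B695.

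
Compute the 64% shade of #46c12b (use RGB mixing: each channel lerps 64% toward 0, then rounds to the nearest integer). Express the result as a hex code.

#46c12b is rgb(70, 193, 43).
A 64% shade moves each channel 64% toward 0:
  R: 70 + 0.64×(0−70) = 70 − 44.8 = 25.2 → 25
  G: 193 − 123.52 = 69.48 → 69
  B: 43 − 27.52 = 15.48 → 15
rgb(25, 69, 15) = #19450f.

#19450f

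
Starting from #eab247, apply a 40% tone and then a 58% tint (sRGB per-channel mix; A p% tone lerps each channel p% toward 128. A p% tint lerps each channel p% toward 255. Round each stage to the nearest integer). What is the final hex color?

#e5d6bb

#eab247 is rgb(234, 178, 71).
Lerp each channel 40% toward 128:
  R: 234 + 0.4×(128−234) = 234 − 42.4 = 191.6 → 192
  G: 178 + 0.4×(128−178) = 178 − 20 = 158 → 158
  B: 71 + 0.4×(128−71) = 71 + 22.8 = 93.8 → 94
After the tone: rgb(192, 158, 94) = #c09e5e.
A 58% tint moves each channel 58% toward 255:
  R: 192 + 36.54 = 228.54 → 229
  G: 158 + 56.26 = 214.26 → 214
  B: 94 + 0.58×(255−94) = 94 + 93.38 = 187.38 → 187
rgb(229, 214, 187) = #e5d6bb.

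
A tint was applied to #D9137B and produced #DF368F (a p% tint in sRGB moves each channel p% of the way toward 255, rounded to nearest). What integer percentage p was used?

15%

#D9137B is rgb(217, 19, 123); #DF368F is rgb(223, 54, 143).
On the G channel (widest range): 54 ≈ 19 + (p/100)(255 − 19), so p ≈ 100×(54 − 19)/(255 − 19) = 3500/236 = 14.83.
p = 15 reproduces all three channels after rounding.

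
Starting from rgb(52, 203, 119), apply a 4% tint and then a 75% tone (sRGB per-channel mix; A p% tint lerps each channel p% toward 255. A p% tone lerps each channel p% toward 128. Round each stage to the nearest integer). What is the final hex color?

Lerp each channel 4% toward 255:
  R: 52 + 0.04×(255−52) = 52 + 8.12 = 60.12 → 60
  G: 203 + 2.08 = 205.08 → 205
  B: 119 + 0.04×(255−119) = 119 + 5.44 = 124.44 → 124
After the tint: rgb(60, 205, 124) = #3ccd7c.
Per channel, c → c + 0.75(128 − c):
  R: 60 + 51 = 111 → 111
  G: 205 + 0.75×(128−205) = 205 − 57.75 = 147.25 → 147
  B: 124 + 0.75×(128−124) = 124 + 3 = 127 → 127
rgb(111, 147, 127) = #6f937f.

#6f937f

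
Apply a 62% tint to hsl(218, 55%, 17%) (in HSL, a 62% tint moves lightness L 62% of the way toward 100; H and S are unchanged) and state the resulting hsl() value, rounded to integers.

hsl(218, 55%, 68%)

L moves 62% from 17 toward 100: 17 + 51.46 = 68.46 → 68.
H and S are unchanged.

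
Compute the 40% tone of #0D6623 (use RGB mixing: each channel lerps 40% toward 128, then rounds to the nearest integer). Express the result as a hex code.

#0D6623 is rgb(13, 102, 35).
Lerp each channel 40% toward 128:
  R: 13 + 0.4×(128−13) = 13 + 46 = 59 → 59
  G: 102 + 0.4×(128−102) = 102 + 10.4 = 112.4 → 112
  B: 35 + 0.4×(128−35) = 35 + 37.2 = 72.2 → 72
rgb(59, 112, 72) = #3B7048.

#3B7048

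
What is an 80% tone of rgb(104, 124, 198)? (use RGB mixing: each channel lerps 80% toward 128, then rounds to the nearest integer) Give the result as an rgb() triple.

Lerp each channel 80% toward 128:
  R: 104 + 19.2 = 123.2 → 123
  G: 124 + 0.8×(128−124) = 124 + 3.2 = 127.2 → 127
  B: 198 − 56 = 142 → 142

rgb(123, 127, 142)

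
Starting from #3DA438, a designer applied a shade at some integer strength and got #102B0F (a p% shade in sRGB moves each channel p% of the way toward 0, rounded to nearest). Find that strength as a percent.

#3DA438 is rgb(61, 164, 56); #102B0F is rgb(16, 43, 15).
On the G channel (widest range): 43 ≈ 164 + (p/100)(0 − 164), so p ≈ 100×(43 − 164)/(0 − 164) = -12100/-164 = 73.78.
p = 74 reproduces all three channels after rounding.

74%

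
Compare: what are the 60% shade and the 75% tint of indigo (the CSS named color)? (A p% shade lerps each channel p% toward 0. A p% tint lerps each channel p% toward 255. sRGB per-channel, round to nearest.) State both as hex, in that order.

CSS indigo is rgb(75, 0, 130).
60% shade:
  R: 75 + 0.6×(0−75) = 75 − 45 = 30 → 30
  G: 0 + 0 = 0 → 0
  B: 130 + 0.6×(0−130) = 130 − 78 = 52 → 52
  → #1E0034
75% tint:
  R: 75 + 0.75×(255−75) = 75 + 135 = 210 → 210
  G: 0 + 0.75×(255−0) = 0 + 191.25 = 191.25 → 191
  B: 130 + 93.75 = 223.75 → 224
  → #D2BFE0

#1E0034, #D2BFE0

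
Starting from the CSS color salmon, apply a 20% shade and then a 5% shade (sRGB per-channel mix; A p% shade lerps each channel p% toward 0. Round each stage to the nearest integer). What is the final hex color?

CSS salmon is rgb(250, 128, 114).
Per channel, c → c + 0.2(0 − c):
  R: 250 + 0.2×(0−250) = 250 − 50 = 200 → 200
  G: 128 + 0.2×(0−128) = 128 − 25.6 = 102.4 → 102
  B: 114 − 22.8 = 91.2 → 91
After the shade: rgb(200, 102, 91) = #c8665b.
A 5% shade moves each channel 5% toward 0:
  R: 200 + 0.05×(0−200) = 200 − 10 = 190 → 190
  G: 102 − 5.1 = 96.9 → 97
  B: 91 − 4.55 = 86.45 → 86
rgb(190, 97, 86) = #be6156.

#be6156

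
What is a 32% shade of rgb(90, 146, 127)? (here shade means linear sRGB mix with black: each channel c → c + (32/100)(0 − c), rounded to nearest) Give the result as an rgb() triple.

rgb(61, 99, 86)

Per channel, c → c + 0.32(0 − c):
  R: 90 + 0.32×(0−90) = 90 − 28.8 = 61.2 → 61
  G: 146 − 46.72 = 99.28 → 99
  B: 127 − 40.64 = 86.36 → 86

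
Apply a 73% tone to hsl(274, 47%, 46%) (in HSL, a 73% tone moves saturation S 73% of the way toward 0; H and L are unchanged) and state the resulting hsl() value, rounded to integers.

S moves 73% from 47 toward 0: 47 − 34.31 = 12.69 → 13.
H and L are unchanged.

hsl(274, 13%, 46%)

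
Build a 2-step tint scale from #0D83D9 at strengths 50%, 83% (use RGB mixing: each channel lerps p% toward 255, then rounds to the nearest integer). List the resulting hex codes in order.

#0D83D9 is rgb(13, 131, 217).
50%: (13 + 121 = 134→134, 131 + 62 = 193→193, 217 + 19 = 236→236) → #86C1EC
83%: (13 + 200.86 = 213.86→214, 131 + 102.92 = 233.92→234, 217 + 31.54 = 248.54→249) → #D6EAF9

#86C1EC, #D6EAF9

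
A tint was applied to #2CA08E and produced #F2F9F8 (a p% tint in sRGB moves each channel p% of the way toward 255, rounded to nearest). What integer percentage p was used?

#2CA08E is rgb(44, 160, 142); #F2F9F8 is rgb(242, 249, 248).
On the R channel (widest range): 242 ≈ 44 + (p/100)(255 − 44), so p ≈ 100×(242 − 44)/(255 − 44) = 19800/211 = 93.84.
p = 94 reproduces all three channels after rounding.

94%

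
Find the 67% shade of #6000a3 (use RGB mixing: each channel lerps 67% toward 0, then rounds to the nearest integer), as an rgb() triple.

#6000a3 is rgb(96, 0, 163).
Lerp each channel 67% toward 0:
  R: 96 − 64.32 = 31.68 → 32
  G: 0 + 0.67×(0−0) = 0 + 0 = 0 → 0
  B: 163 + 0.67×(0−163) = 163 − 109.21 = 53.79 → 54

rgb(32, 0, 54)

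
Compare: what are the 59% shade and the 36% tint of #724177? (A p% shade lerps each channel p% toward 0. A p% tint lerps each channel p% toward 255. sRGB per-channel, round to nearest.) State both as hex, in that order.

#724177 is rgb(114, 65, 119).
59% shade:
  R: 114 − 67.26 = 46.74 → 47
  G: 65 − 38.35 = 26.65 → 27
  B: 119 − 70.21 = 48.79 → 49
  → #2F1B31
36% tint:
  R: 114 + 0.36×(255−114) = 114 + 50.76 = 164.76 → 165
  G: 65 + 0.36×(255−65) = 65 + 68.4 = 133.4 → 133
  B: 119 + 48.96 = 167.96 → 168
  → #A585A8

#2F1B31, #A585A8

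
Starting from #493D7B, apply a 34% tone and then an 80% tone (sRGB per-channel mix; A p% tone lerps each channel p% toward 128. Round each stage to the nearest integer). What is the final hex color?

#493D7B is rgb(73, 61, 123).
A 34% tone moves each channel 34% toward 128:
  R: 73 + 0.34×(128−73) = 73 + 18.7 = 91.7 → 92
  G: 61 + 22.78 = 83.78 → 84
  B: 123 + 1.7 = 124.7 → 125
After the tone: rgb(92, 84, 125) = #5C547D.
An 80% tone moves each channel 80% toward 128:
  R: 92 + 0.8×(128−92) = 92 + 28.8 = 120.8 → 121
  G: 84 + 35.2 = 119.2 → 119
  B: 125 + 2.4 = 127.4 → 127
rgb(121, 119, 127) = #79777F.

#79777F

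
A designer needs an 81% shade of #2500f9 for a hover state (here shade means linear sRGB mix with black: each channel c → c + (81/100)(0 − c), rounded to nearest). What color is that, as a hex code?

#07002f

#2500f9 is rgb(37, 0, 249).
Lerp each channel 81% toward 0:
  R: 37 + 0.81×(0−37) = 37 − 29.97 = 7.03 → 7
  G: 0 + 0 = 0 → 0
  B: 249 − 201.69 = 47.31 → 47
rgb(7, 0, 47) = #07002f.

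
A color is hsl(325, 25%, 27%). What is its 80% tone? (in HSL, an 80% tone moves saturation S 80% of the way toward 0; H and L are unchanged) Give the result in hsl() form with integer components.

S moves 80% from 25 toward 0: 25 − 20 = 5 → 5.
H and L are unchanged.

hsl(325, 5%, 27%)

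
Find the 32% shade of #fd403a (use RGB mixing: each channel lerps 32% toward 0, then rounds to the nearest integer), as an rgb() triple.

#fd403a is rgb(253, 64, 58).
Lerp each channel 32% toward 0:
  R: 253 + 0.32×(0−253) = 253 − 80.96 = 172.04 → 172
  G: 64 + 0.32×(0−64) = 64 − 20.48 = 43.52 → 44
  B: 58 − 18.56 = 39.44 → 39

rgb(172, 44, 39)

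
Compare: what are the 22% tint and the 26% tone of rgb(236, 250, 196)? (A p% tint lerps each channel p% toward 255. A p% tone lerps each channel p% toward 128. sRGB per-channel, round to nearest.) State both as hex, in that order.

22% tint:
  R: 236 + 0.22×(255−236) = 236 + 4.18 = 240.18 → 240
  G: 250 + 1.1 = 251.1 → 251
  B: 196 + 0.22×(255−196) = 196 + 12.98 = 208.98 → 209
  → #F0FBD1
26% tone:
  R: 236 − 28.08 = 207.92 → 208
  G: 250 + 0.26×(128−250) = 250 − 31.72 = 218.28 → 218
  B: 196 + 0.26×(128−196) = 196 − 17.68 = 178.32 → 178
  → #D0DAB2

#F0FBD1, #D0DAB2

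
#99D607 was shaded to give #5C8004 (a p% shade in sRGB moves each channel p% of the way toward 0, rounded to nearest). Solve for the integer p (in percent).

#99D607 is rgb(153, 214, 7); #5C8004 is rgb(92, 128, 4).
On the G channel (widest range): 128 ≈ 214 + (p/100)(0 − 214), so p ≈ 100×(128 − 214)/(0 − 214) = -8600/-214 = 40.19.
p = 40 reproduces all three channels after rounding.

40%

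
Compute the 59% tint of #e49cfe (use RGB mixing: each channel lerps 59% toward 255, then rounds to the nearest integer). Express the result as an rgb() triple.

#e49cfe is rgb(228, 156, 254).
Lerp each channel 59% toward 255:
  R: 228 + 0.59×(255−228) = 228 + 15.93 = 243.93 → 244
  G: 156 + 0.59×(255−156) = 156 + 58.41 = 214.41 → 214
  B: 254 + 0.59×(255−254) = 254 + 0.59 = 254.59 → 255

rgb(244, 214, 255)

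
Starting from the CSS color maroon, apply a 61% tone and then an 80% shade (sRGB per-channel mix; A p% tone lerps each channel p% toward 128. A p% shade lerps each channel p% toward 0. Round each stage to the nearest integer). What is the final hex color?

#1a1010

CSS maroon is rgb(128, 0, 0).
Lerp each channel 61% toward 128:
  R: 128 + 0 = 128 → 128
  G: 0 + 78.08 = 78.08 → 78
  B: 0 + 78.08 = 78.08 → 78
After the tone: rgb(128, 78, 78) = #804e4e.
Per channel, c → c + 0.8(0 − c):
  R: 128 − 102.4 = 25.6 → 26
  G: 78 + 0.8×(0−78) = 78 − 62.4 = 15.6 → 16
  B: 78 + 0.8×(0−78) = 78 − 62.4 = 15.6 → 16
rgb(26, 16, 16) = #1a1010.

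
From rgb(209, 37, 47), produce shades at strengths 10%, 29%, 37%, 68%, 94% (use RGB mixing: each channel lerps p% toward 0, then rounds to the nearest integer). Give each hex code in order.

#bc212a, #941a21, #84171e, #430c0f, #0d0203

10%: (209 − 20.9 = 188.1→188, 37 − 3.7 = 33.3→33, 47 − 4.7 = 42.3→42) → #bc212a
29%: (209 − 60.61 = 148.39→148, 37 − 10.73 = 26.27→26, 47 − 13.63 = 33.37→33) → #941a21
37%: (209 − 77.33 = 131.67→132, 37 − 13.69 = 23.31→23, 47 − 17.39 = 29.61→30) → #84171e
68%: (209 − 142.12 = 66.88→67, 37 − 25.16 = 11.84→12, 47 − 31.96 = 15.04→15) → #430c0f
94%: (209 − 196.46 = 12.54→13, 37 − 34.78 = 2.22→2, 47 − 44.18 = 2.82→3) → #0d0203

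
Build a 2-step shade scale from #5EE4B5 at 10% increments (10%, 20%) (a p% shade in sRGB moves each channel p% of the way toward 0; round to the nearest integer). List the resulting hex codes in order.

#55CDA3, #4BB691

#5EE4B5 is rgb(94, 228, 181).
10%: (94 − 9.4 = 84.6→85, 228 − 22.8 = 205.2→205, 181 − 18.1 = 162.9→163) → #55CDA3
20%: (94 − 18.8 = 75.2→75, 228 − 45.6 = 182.4→182, 181 − 36.2 = 144.8→145) → #4BB691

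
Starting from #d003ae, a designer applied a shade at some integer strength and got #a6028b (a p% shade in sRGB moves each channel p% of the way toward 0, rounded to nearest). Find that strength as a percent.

20%

#d003ae is rgb(208, 3, 174); #a6028b is rgb(166, 2, 139).
On the R channel (widest range): 166 ≈ 208 + (p/100)(0 − 208), so p ≈ 100×(166 − 208)/(0 − 208) = -4200/-208 = 20.19.
p = 20 reproduces all three channels after rounding.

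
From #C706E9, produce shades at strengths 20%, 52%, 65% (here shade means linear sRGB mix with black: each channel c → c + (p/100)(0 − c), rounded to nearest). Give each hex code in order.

#C706E9 is rgb(199, 6, 233).
20%: (199 − 39.8 = 159.2→159, 6 − 1.2 = 4.8→5, 233 − 46.6 = 186.4→186) → #9F05BA
52%: (199 − 103.48 = 95.52→96, 6 − 3.12 = 2.88→3, 233 − 121.16 = 111.84→112) → #600370
65%: (199 − 129.35 = 69.65→70, 6 − 3.9 = 2.1→2, 233 − 151.45 = 81.55→82) → #460252

#9F05BA, #600370, #460252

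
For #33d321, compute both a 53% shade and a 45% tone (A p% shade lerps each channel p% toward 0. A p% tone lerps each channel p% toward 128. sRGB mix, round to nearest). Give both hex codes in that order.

#186310, #56ae4c

#33d321 is rgb(51, 211, 33).
53% shade:
  R: 51 + 0.53×(0−51) = 51 − 27.03 = 23.97 → 24
  G: 211 + 0.53×(0−211) = 211 − 111.83 = 99.17 → 99
  B: 33 − 17.49 = 15.51 → 16
  → #186310
45% tone:
  R: 51 + 34.65 = 85.65 → 86
  G: 211 − 37.35 = 173.65 → 174
  B: 33 + 0.45×(128−33) = 33 + 42.75 = 75.75 → 76
  → #56ae4c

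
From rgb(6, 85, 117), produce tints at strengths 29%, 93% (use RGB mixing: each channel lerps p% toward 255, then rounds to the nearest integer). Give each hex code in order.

#4e869d, #eef3f5

29%: (6 + 72.21 = 78.21→78, 85 + 49.3 = 134.3→134, 117 + 40.02 = 157.02→157) → #4e869d
93%: (6 + 231.57 = 237.57→238, 85 + 158.1 = 243.1→243, 117 + 128.34 = 245.34→245) → #eef3f5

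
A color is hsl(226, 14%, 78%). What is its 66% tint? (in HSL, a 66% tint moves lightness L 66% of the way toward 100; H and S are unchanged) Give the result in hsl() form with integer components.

L moves 66% from 78 toward 100: 78 + 14.52 = 92.52 → 93.
H and S are unchanged.

hsl(226, 14%, 93%)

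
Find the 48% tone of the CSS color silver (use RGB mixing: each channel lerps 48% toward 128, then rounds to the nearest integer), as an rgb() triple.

rgb(161, 161, 161)

CSS silver is rgb(192, 192, 192).
Lerp each channel 48% toward 128:
  R: 192 − 30.72 = 161.28 → 161
  G: 192 − 30.72 = 161.28 → 161
  B: 192 − 30.72 = 161.28 → 161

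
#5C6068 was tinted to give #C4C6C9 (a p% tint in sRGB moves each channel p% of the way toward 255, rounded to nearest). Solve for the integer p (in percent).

64%

#5C6068 is rgb(92, 96, 104); #C4C6C9 is rgb(196, 198, 201).
On the R channel (widest range): 196 ≈ 92 + (p/100)(255 − 92), so p ≈ 100×(196 − 92)/(255 − 92) = 10400/163 = 63.80.
p = 64 reproduces all three channels after rounding.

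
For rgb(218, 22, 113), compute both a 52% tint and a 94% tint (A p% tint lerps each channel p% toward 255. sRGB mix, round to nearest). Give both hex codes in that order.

52% tint:
  R: 218 + 0.52×(255−218) = 218 + 19.24 = 237.24 → 237
  G: 22 + 121.16 = 143.16 → 143
  B: 113 + 73.84 = 186.84 → 187
  → #ed8fbb
94% tint:
  R: 218 + 0.94×(255−218) = 218 + 34.78 = 252.78 → 253
  G: 22 + 219.02 = 241.02 → 241
  B: 113 + 0.94×(255−113) = 113 + 133.48 = 246.48 → 246
  → #fdf1f6

#ed8fbb, #fdf1f6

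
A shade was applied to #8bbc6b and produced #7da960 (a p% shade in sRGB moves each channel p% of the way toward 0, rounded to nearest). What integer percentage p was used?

10%

#8bbc6b is rgb(139, 188, 107); #7da960 is rgb(125, 169, 96).
On the G channel (widest range): 169 ≈ 188 + (p/100)(0 − 188), so p ≈ 100×(169 − 188)/(0 − 188) = -1900/-188 = 10.11.
p = 10 reproduces all three channels after rounding.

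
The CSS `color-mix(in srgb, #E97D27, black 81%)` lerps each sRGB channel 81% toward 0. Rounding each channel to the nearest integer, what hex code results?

#2C1807

#E97D27 is rgb(233, 125, 39).
Per channel, c → c + 0.81(0 − c):
  R: 233 + 0.81×(0−233) = 233 − 188.73 = 44.27 → 44
  G: 125 + 0.81×(0−125) = 125 − 101.25 = 23.75 → 24
  B: 39 − 31.59 = 7.41 → 7
rgb(44, 24, 7) = #2C1807.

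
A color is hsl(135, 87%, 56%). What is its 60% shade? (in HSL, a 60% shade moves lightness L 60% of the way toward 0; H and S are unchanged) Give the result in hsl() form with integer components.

L moves 60% from 56 toward 0: 56 − 33.6 = 22.4 → 22.
H and S are unchanged.

hsl(135, 87%, 22%)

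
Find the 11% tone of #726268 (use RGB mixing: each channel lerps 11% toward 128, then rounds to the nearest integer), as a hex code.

#726268 is rgb(114, 98, 104).
Per channel, c → c + 0.11(128 − c):
  R: 114 + 1.54 = 115.54 → 116
  G: 98 + 0.11×(128−98) = 98 + 3.3 = 101.3 → 101
  B: 104 + 0.11×(128−104) = 104 + 2.64 = 106.64 → 107
rgb(116, 101, 107) = #74656B.

#74656B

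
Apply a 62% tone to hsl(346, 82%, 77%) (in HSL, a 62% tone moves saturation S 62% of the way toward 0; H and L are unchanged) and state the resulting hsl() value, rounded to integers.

S moves 62% from 82 toward 0: 82 − 50.84 = 31.16 → 31.
H and L are unchanged.

hsl(346, 31%, 77%)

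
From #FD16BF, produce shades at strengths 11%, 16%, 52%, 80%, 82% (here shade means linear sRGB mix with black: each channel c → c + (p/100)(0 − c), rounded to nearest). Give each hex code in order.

#FD16BF is rgb(253, 22, 191).
11%: (253 − 27.83 = 225.17→225, 22 − 2.42 = 19.58→20, 191 − 21.01 = 169.99→170) → #E114AA
16%: (253 − 40.48 = 212.52→213, 22 − 3.52 = 18.48→18, 191 − 30.56 = 160.44→160) → #D512A0
52%: (253 − 131.56 = 121.44→121, 22 − 11.44 = 10.56→11, 191 − 99.32 = 91.68→92) → #790B5C
80%: (253 − 202.4 = 50.6→51, 22 − 17.6 = 4.4→4, 191 − 152.8 = 38.2→38) → #330426
82%: (253 − 207.46 = 45.54→46, 22 − 18.04 = 3.96→4, 191 − 156.62 = 34.38→34) → #2E0422

#E114AA, #D512A0, #790B5C, #330426, #2E0422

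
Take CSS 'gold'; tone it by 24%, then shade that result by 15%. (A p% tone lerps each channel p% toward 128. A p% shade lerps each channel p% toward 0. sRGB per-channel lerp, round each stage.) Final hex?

#BFA51A

CSS gold is rgb(255, 215, 0).
Lerp each channel 24% toward 128:
  R: 255 − 30.48 = 224.52 → 225
  G: 215 − 20.88 = 194.12 → 194
  B: 0 + 30.72 = 30.72 → 31
After the tone: rgb(225, 194, 31) = #E1C21F.
A 15% shade moves each channel 15% toward 0:
  R: 225 + 0.15×(0−225) = 225 − 33.75 = 191.25 → 191
  G: 194 − 29.1 = 164.9 → 165
  B: 31 + 0.15×(0−31) = 31 − 4.65 = 26.35 → 26
rgb(191, 165, 26) = #BFA51A.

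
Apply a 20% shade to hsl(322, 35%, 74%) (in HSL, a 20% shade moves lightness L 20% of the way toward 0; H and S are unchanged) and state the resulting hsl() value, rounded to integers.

L moves 20% from 74 toward 0: 74 − 14.8 = 59.2 → 59.
H and S are unchanged.

hsl(322, 35%, 59%)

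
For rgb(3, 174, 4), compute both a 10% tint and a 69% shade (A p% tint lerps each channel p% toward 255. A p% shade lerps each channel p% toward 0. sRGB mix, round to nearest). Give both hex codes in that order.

10% tint:
  R: 3 + 0.1×(255−3) = 3 + 25.2 = 28.2 → 28
  G: 174 + 8.1 = 182.1 → 182
  B: 4 + 25.1 = 29.1 → 29
  → #1CB61D
69% shade:
  R: 3 + 0.69×(0−3) = 3 − 2.07 = 0.93 → 1
  G: 174 + 0.69×(0−174) = 174 − 120.06 = 53.94 → 54
  B: 4 + 0.69×(0−4) = 4 − 2.76 = 1.24 → 1
  → #013601

#1CB61D, #013601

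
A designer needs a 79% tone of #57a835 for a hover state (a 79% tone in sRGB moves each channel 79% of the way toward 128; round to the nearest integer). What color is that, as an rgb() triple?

rgb(119, 136, 112)

#57a835 is rgb(87, 168, 53).
Per channel, c → c + 0.79(128 − c):
  R: 87 + 32.39 = 119.39 → 119
  G: 168 + 0.79×(128−168) = 168 − 31.6 = 136.4 → 136
  B: 53 + 0.79×(128−53) = 53 + 59.25 = 112.25 → 112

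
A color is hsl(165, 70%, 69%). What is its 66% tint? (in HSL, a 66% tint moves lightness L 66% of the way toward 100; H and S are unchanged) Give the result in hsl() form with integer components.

L moves 66% from 69 toward 100: 69 + 20.46 = 89.46 → 89.
H and S are unchanged.

hsl(165, 70%, 89%)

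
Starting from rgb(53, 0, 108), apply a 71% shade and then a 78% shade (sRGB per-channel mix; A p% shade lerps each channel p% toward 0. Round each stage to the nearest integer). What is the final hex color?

Per channel, c → c + 0.71(0 − c):
  R: 53 + 0.71×(0−53) = 53 − 37.63 = 15.37 → 15
  G: 0 + 0.71×(0−0) = 0 + 0 = 0 → 0
  B: 108 − 76.68 = 31.32 → 31
After the shade: rgb(15, 0, 31) = #0F001F.
Lerp each channel 78% toward 0:
  R: 15 + 0.78×(0−15) = 15 − 11.7 = 3.3 → 3
  G: 0 + 0.78×(0−0) = 0 + 0 = 0 → 0
  B: 31 + 0.78×(0−31) = 31 − 24.18 = 6.82 → 7
rgb(3, 0, 7) = #030007.

#030007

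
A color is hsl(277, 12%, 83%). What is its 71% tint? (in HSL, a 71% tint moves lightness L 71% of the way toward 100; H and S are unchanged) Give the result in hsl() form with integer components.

L moves 71% from 83 toward 100: 83 + 12.07 = 95.07 → 95.
H and S are unchanged.

hsl(277, 12%, 95%)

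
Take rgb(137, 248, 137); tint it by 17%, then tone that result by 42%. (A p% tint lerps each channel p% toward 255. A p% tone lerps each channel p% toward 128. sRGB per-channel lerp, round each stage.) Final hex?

#91C691

A 17% tint moves each channel 17% toward 255:
  R: 137 + 20.06 = 157.06 → 157
  G: 248 + 1.19 = 249.19 → 249
  B: 137 + 20.06 = 157.06 → 157
After the tint: rgb(157, 249, 157) = #9DF99D.
Per channel, c → c + 0.42(128 − c):
  R: 157 + 0.42×(128−157) = 157 − 12.18 = 144.82 → 145
  G: 249 − 50.82 = 198.18 → 198
  B: 157 + 0.42×(128−157) = 157 − 12.18 = 144.82 → 145
rgb(145, 198, 145) = #91C691.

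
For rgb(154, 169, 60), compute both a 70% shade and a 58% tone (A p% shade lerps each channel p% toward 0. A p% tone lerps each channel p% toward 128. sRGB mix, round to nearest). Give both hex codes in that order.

70% shade:
  R: 154 + 0.7×(0−154) = 154 − 107.8 = 46.2 → 46
  G: 169 + 0.7×(0−169) = 169 − 118.3 = 50.7 → 51
  B: 60 − 42 = 18 → 18
  → #2E3312
58% tone:
  R: 154 − 15.08 = 138.92 → 139
  G: 169 − 23.78 = 145.22 → 145
  B: 60 + 0.58×(128−60) = 60 + 39.44 = 99.44 → 99
  → #8B9163

#2E3312, #8B9163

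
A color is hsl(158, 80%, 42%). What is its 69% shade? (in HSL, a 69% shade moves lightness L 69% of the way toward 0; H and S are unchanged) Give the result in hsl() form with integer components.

L moves 69% from 42 toward 0: 42 − 28.98 = 13.02 → 13.
H and S are unchanged.

hsl(158, 80%, 13%)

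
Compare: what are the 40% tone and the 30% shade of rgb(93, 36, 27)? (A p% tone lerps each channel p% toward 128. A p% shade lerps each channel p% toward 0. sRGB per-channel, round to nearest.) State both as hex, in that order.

40% tone:
  R: 93 + 0.4×(128−93) = 93 + 14 = 107 → 107
  G: 36 + 36.8 = 72.8 → 73
  B: 27 + 0.4×(128−27) = 27 + 40.4 = 67.4 → 67
  → #6B4943
30% shade:
  R: 93 + 0.3×(0−93) = 93 − 27.9 = 65.1 → 65
  G: 36 − 10.8 = 25.2 → 25
  B: 27 + 0.3×(0−27) = 27 − 8.1 = 18.9 → 19
  → #411913

#6B4943, #411913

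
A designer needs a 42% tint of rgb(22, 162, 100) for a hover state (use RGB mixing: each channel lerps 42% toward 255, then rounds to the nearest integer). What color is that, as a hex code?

#78C9A5

Per channel, c → c + 0.42(255 − c):
  R: 22 + 0.42×(255−22) = 22 + 97.86 = 119.86 → 120
  G: 162 + 0.42×(255−162) = 162 + 39.06 = 201.06 → 201
  B: 100 + 0.42×(255−100) = 100 + 65.1 = 165.1 → 165
rgb(120, 201, 165) = #78C9A5.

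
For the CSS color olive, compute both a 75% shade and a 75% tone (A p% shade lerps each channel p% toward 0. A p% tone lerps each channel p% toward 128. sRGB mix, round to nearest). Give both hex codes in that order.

#202000, #808060

CSS olive is rgb(128, 128, 0).
75% shade:
  R: 128 + 0.75×(0−128) = 128 − 96 = 32 → 32
  G: 128 + 0.75×(0−128) = 128 − 96 = 32 → 32
  B: 0 + 0 = 0 → 0
  → #202000
75% tone:
  R: 128 + 0.75×(128−128) = 128 + 0 = 128 → 128
  G: 128 + 0.75×(128−128) = 128 + 0 = 128 → 128
  B: 0 + 0.75×(128−0) = 0 + 96 = 96 → 96
  → #808060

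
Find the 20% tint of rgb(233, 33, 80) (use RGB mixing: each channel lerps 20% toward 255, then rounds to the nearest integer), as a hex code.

#ED4D73

Lerp each channel 20% toward 255:
  R: 233 + 0.2×(255−233) = 233 + 4.4 = 237.4 → 237
  G: 33 + 0.2×(255−33) = 33 + 44.4 = 77.4 → 77
  B: 80 + 35 = 115 → 115
rgb(237, 77, 115) = #ED4D73.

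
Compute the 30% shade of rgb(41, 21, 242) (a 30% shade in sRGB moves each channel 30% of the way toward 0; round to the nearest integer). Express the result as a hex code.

Per channel, c → c + 0.3(0 − c):
  R: 41 − 12.3 = 28.7 → 29
  G: 21 − 6.3 = 14.7 → 15
  B: 242 − 72.6 = 169.4 → 169
rgb(29, 15, 169) = #1d0fa9.

#1d0fa9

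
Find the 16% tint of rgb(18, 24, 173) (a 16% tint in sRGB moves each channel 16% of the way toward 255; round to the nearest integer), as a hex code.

#383dba

Per channel, c → c + 0.16(255 − c):
  R: 18 + 0.16×(255−18) = 18 + 37.92 = 55.92 → 56
  G: 24 + 0.16×(255−24) = 24 + 36.96 = 60.96 → 61
  B: 173 + 13.12 = 186.12 → 186
rgb(56, 61, 186) = #383dba.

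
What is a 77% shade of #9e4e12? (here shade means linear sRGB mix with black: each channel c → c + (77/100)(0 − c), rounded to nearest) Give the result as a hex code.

#241204

#9e4e12 is rgb(158, 78, 18).
Per channel, c → c + 0.77(0 − c):
  R: 158 + 0.77×(0−158) = 158 − 121.66 = 36.34 → 36
  G: 78 − 60.06 = 17.94 → 18
  B: 18 + 0.77×(0−18) = 18 − 13.86 = 4.14 → 4
rgb(36, 18, 4) = #241204.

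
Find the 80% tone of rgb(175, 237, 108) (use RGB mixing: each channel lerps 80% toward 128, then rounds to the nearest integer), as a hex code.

Per channel, c → c + 0.8(128 − c):
  R: 175 − 37.6 = 137.4 → 137
  G: 237 + 0.8×(128−237) = 237 − 87.2 = 149.8 → 150
  B: 108 + 0.8×(128−108) = 108 + 16 = 124 → 124
rgb(137, 150, 124) = #89967C.

#89967C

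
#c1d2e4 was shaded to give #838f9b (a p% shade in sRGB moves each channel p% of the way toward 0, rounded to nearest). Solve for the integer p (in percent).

32%

#c1d2e4 is rgb(193, 210, 228); #838f9b is rgb(131, 143, 155).
On the B channel (widest range): 155 ≈ 228 + (p/100)(0 − 228), so p ≈ 100×(155 − 228)/(0 − 228) = -7300/-228 = 32.02.
p = 32 reproduces all three channels after rounding.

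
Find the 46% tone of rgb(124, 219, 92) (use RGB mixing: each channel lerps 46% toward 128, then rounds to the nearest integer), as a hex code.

Lerp each channel 46% toward 128:
  R: 124 + 1.84 = 125.84 → 126
  G: 219 + 0.46×(128−219) = 219 − 41.86 = 177.14 → 177
  B: 92 + 0.46×(128−92) = 92 + 16.56 = 108.56 → 109
rgb(126, 177, 109) = #7EB16D.

#7EB16D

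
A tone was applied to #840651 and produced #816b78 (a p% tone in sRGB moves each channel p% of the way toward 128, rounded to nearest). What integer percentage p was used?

83%

#840651 is rgb(132, 6, 81); #816b78 is rgb(129, 107, 120).
On the G channel (widest range): 107 ≈ 6 + (p/100)(128 − 6), so p ≈ 100×(107 − 6)/(128 − 6) = 10100/122 = 82.79.
p = 83 reproduces all three channels after rounding.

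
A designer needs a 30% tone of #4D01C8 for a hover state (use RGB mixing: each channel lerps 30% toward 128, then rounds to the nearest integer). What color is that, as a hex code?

#4D01C8 is rgb(77, 1, 200).
Lerp each channel 30% toward 128:
  R: 77 + 0.3×(128−77) = 77 + 15.3 = 92.3 → 92
  G: 1 + 0.3×(128−1) = 1 + 38.1 = 39.1 → 39
  B: 200 − 21.6 = 178.4 → 178
rgb(92, 39, 178) = #5C27B2.

#5C27B2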